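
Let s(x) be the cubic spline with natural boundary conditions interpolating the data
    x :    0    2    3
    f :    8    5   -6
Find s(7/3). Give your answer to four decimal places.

1.9198

Write σ_i for s''(x_i). With h_i = 2, 1 and divided differences Δ_i = -3/2, -11, the continuity of s' gives the tridiagonal system
  2·σ_0 + 6·σ_1 + 1·σ_2 = 6(Δ_1 - Δ_0) = -57
Natural end conditions: σ_0 = σ_2 = 0.
Solving the tridiagonal system: σ_0 = 0, σ_1 = -19/2, σ_2 = 0.
On [2, 3], s(x) = 5 - 47/6·(x - 2) - 19/4·(x - 2)² + 19/12·(x - 2)³.
With (x - 2) = 1/3: s(7/3) = 311/162.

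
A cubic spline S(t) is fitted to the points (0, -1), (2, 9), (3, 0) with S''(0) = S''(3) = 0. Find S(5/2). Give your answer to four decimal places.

5.3750

With σ_i denoting the second derivative at x_i, h_i = 2, 1, and Δ_i = (y_(i+1) − y_i)/h_i = 5, -9:
  2·σ_0 + 6·σ_1 + 1·σ_2 = 6(Δ_1 - Δ_0) = -84
Natural end conditions: σ_0 = σ_2 = 0.
Solving: σ_0 = 0, σ_1 = -14, σ_2 = 0.
On [2, 3], S(t) = 9 - 13/3·(t - 2) - 7·(t - 2)² + 7/3·(t - 2)³.
With (t - 2) = 1/2: S(5/2) = 43/8.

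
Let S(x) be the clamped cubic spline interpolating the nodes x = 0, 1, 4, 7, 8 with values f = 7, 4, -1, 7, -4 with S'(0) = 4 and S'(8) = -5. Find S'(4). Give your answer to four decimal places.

Let σ_i = S''(x_i). Step sizes h_i = 1, 3, 3, 1; slopes of the chords Δ_i = (y_(i+1) - y_i)/h_i = -3, -5/3, 8/3, -11.
  1·σ_0 + 8·σ_1 + 3·σ_2 = 6(Δ_1 - Δ_0) = 8
  3·σ_1 + 12·σ_2 + 3·σ_3 = 6(Δ_2 - Δ_1) = 26
  3·σ_2 + 8·σ_3 + 1·σ_4 = 6(Δ_3 - Δ_2) = -82
Clamped end conditions give two more equations: 2h_0·σ_0 + h_0·σ_1 = 6(Δ_0 - S'(0)) = -42 and h_3·σ_3 + 2h_3·σ_4 = 6(S'(8) - Δ_3) = 36.
Hence σ_0 = -109/5, σ_1 = 8/5, σ_2 = 17/3, σ_3 = -78/5, σ_4 = 129/5.
On [4, 7], S'(x) = b_2 + 2c_2·(x - 4) + 3d_2·(x - 4)² with b_2 = Δ_2 - h_2(2σ_2 + σ_3)/6 = 24/5, c_2 = σ_2/2 = 17/6, d_2 = (σ_3 - σ_2)/(6h_2) = -319/270. So S'(4) = 24/5.

4.8000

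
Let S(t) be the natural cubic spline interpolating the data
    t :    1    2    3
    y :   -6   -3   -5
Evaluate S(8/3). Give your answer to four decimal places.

-3.9630

Put M_i = S'' at the i-th knot. Here h = (1, 1) and Δ = (3, -2), so the interior equations h_(i-1)·M_(i-1) + 2(h_(i-1)+h_i)·M_i + h_i·M_(i+1) = 6(Δ_i − Δ_(i-1)) read
  1·M_0 + 4·M_1 + 1·M_2 = 6(Δ_1 - Δ_0) = -30
Natural end conditions: M_0 = M_2 = 0.
Solving: M_0 = 0, M_1 = -15/2, M_2 = 0.
On [2, 3], S(t) = -3 + 1/2·(t - 2) - 15/4·(t - 2)² + 5/4·(t - 2)³.
With (t - 2) = 2/3: S(8/3) = -107/27.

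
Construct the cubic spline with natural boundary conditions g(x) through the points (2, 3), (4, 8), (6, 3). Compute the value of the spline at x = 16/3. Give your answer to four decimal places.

Let m_i = g''(x_i). Step sizes h_i = 2, 2; slopes of the chords Δ_i = (y_(i+1) - y_i)/h_i = 5/2, -5/2.
  2·m_0 + 8·m_1 + 2·m_2 = 6(Δ_1 - Δ_0) = -30
Natural end conditions: m_0 = m_2 = 0.
Solving the tridiagonal system: m_0 = 0, m_1 = -15/4, m_2 = 0.
On [4, 6], g(x) = 8 + 0·(x - 4) - 15/8·(x - 4)² + 5/16·(x - 4)³.
With (x - 4) = 4/3: g(16/3) = 146/27.

5.4074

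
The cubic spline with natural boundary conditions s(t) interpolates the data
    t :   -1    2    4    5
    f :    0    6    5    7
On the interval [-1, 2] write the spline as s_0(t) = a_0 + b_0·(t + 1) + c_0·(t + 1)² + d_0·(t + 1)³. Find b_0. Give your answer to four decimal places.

With M_i denoting the second derivative at x_i, h_i = 3, 2, 1, and Δ_i = (y_(i+1) − y_i)/h_i = 2, -1/2, 2:
  3·M_0 + 10·M_1 + 2·M_2 = 6(Δ_1 - Δ_0) = -15
  2·M_1 + 6·M_2 + 1·M_3 = 6(Δ_2 - Δ_1) = 15
Natural end conditions: M_0 = M_3 = 0.
Solving: M_0 = 0, M_1 = -15/7, M_2 = 45/14, M_3 = 0.
On [-1, 2], with s_0(t) = a_0 + b_0·(t + 1) + c_0·(t + 1)² + d_0·(t + 1)³: c_0 = M_0/2 = 0, d_0 = (M_1 - M_0)/(6h_0) = -5/42, b_0 = Δ_0 - h_0(2M_0 + M_1)/6 = 43/14.

3.0714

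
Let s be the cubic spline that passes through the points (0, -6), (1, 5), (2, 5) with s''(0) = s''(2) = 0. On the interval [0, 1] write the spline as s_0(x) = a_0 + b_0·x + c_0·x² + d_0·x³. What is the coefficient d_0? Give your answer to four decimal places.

-2.7500

With M_i denoting the second derivative at x_i, h_i = 1, 1, and Δ_i = (y_(i+1) − y_i)/h_i = 11, 0:
  1·M_0 + 4·M_1 + 1·M_2 = 6(Δ_1 - Δ_0) = -66
Natural end conditions: M_0 = M_2 = 0.
Hence M_0 = 0, M_1 = -33/2, M_2 = 0.
On [0, 1], with s_0(x) = a_0 + b_0·x + c_0·x² + d_0·x³: c_0 = M_0/2 = 0, d_0 = (M_1 - M_0)/(6h_0) = -11/4, b_0 = Δ_0 - h_0(2M_0 + M_1)/6 = 55/4.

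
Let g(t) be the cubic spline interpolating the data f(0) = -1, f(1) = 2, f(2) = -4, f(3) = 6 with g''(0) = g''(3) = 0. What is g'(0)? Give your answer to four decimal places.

Write σ_i for g''(x_i). With h_i = 1, 1, 1 and divided differences Δ_i = 3, -6, 10, the continuity of g' gives the tridiagonal system
  1·σ_0 + 4·σ_1 + 1·σ_2 = 6(Δ_1 - Δ_0) = -54
  1·σ_1 + 4·σ_2 + 1·σ_3 = 6(Δ_2 - Δ_1) = 96
Natural end conditions: σ_0 = σ_3 = 0.
Hence σ_0 = 0, σ_1 = -104/5, σ_2 = 146/5, σ_3 = 0.
On [0, 1], g'(t) = b_0 + 2c_0·t + 3d_0·t² with b_0 = Δ_0 - h_0(2σ_0 + σ_1)/6 = 97/15, c_0 = σ_0/2 = 0, d_0 = (σ_1 - σ_0)/(6h_0) = -52/15. So g'(0) = 97/15.

6.4667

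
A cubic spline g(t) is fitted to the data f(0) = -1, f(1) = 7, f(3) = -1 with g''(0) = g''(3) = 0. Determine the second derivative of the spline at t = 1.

-12

Write m_i for g''(x_i). With h_i = 1, 2 and divided differences Δ_i = 8, -4, the continuity of g' gives the tridiagonal system
  1·m_0 + 6·m_1 + 2·m_2 = 6(Δ_1 - Δ_0) = -72
Natural end conditions: m_0 = m_2 = 0.
Solving the tridiagonal system: m_0 = 0, m_1 = -12, m_2 = 0.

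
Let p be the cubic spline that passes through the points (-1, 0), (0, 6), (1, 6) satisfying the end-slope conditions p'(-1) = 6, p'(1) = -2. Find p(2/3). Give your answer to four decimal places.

Let M_i = p''(x_i). Step sizes h_i = 1, 1; slopes of the chords Δ_i = (y_(i+1) - y_i)/h_i = 6, 0.
  1·M_0 + 4·M_1 + 1·M_2 = 6(Δ_1 - Δ_0) = -36
Clamped end conditions give two more equations: 2h_0·M_0 + h_0·M_1 = 6(Δ_0 - p'(-1)) = 0 and h_1·M_1 + 2h_1·M_2 = 6(p'(1) - Δ_1) = -12.
Forward elimination and back-substitution give M_0 = 5, M_1 = -10, M_2 = -1.
On [0, 1], p(x) = 6 + 7/2·x - 5·x² + 3/2·x³.
With x = 2/3: p(2/3) = 59/9.

6.5556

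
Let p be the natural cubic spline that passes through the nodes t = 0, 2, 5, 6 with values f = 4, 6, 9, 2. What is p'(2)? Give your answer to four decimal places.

2.3521

Write m_i for p''(x_i). With h_i = 2, 3, 1 and divided differences Δ_i = 1, 1, -7, the continuity of p' gives the tridiagonal system
  2·m_0 + 10·m_1 + 3·m_2 = 6(Δ_1 - Δ_0) = 0
  3·m_1 + 8·m_2 + 1·m_3 = 6(Δ_2 - Δ_1) = -48
Natural end conditions: m_0 = m_3 = 0.
Solving: m_0 = 0, m_1 = 144/71, m_2 = -480/71, m_3 = 0.
On [2, 5], p'(t) = b_1 + 2c_1·(t - 2) + 3d_1·(t - 2)² with b_1 = Δ_1 - h_1(2m_1 + m_2)/6 = 167/71, c_1 = m_1/2 = 72/71, d_1 = (m_2 - m_1)/(6h_1) = -104/213. So p'(2) = 167/71.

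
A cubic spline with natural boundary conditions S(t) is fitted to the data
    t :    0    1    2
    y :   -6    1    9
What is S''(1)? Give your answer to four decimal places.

1.5000

Let σ_i = S''(x_i). Step sizes h_i = 1, 1; slopes of the chords Δ_i = (y_(i+1) - y_i)/h_i = 7, 8.
  1·σ_0 + 4·σ_1 + 1·σ_2 = 6(Δ_1 - Δ_0) = 6
Natural end conditions: σ_0 = σ_2 = 0.
Solving: σ_0 = 0, σ_1 = 3/2, σ_2 = 0.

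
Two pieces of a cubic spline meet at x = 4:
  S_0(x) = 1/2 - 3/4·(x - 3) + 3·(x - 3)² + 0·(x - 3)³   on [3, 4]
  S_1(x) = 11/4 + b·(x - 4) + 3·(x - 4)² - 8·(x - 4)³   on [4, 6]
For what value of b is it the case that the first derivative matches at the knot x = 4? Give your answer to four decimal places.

5.2500

S_0'(x) = -3/4 + 6·(x - 3) + 0·(x - 3)², so S_0'(4) = 21/4. On the right, S_1'(4) = b, so b = 21/4.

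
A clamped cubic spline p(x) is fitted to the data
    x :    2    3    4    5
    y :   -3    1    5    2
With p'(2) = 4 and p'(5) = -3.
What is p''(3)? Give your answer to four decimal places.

With M_i denoting the second derivative at x_i, h_i = 1, 1, 1, and Δ_i = (y_(i+1) − y_i)/h_i = 4, 4, -3:
  1·M_0 + 4·M_1 + 1·M_2 = 6(Δ_1 - Δ_0) = 0
  1·M_1 + 4·M_2 + 1·M_3 = 6(Δ_2 - Δ_1) = -42
Clamped end conditions give two more equations: 2h_0·M_0 + h_0·M_1 = 6(Δ_0 - p'(2)) = 0 and h_2·M_2 + 2h_2·M_3 = 6(p'(5) - Δ_2) = 0.
Solving: M_0 = -28/15, M_1 = 56/15, M_2 = -196/15, M_3 = 98/15.

3.7333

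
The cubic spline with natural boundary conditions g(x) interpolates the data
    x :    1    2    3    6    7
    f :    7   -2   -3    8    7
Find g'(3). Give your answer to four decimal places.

Put M_i = g'' at the i-th knot. Here h = (1, 1, 3, 1) and Δ = (-9, -1, 11/3, -1), so the interior equations h_(i-1)·M_(i-1) + 2(h_(i-1)+h_i)·M_i + h_i·M_(i+1) = 6(Δ_i − Δ_(i-1)) read
  1·M_0 + 4·M_1 + 1·M_2 = 6(Δ_1 - Δ_0) = 48
  1·M_1 + 8·M_2 + 3·M_3 = 6(Δ_2 - Δ_1) = 28
  3·M_2 + 8·M_3 + 1·M_4 = 6(Δ_3 - Δ_2) = -28
Natural end conditions: M_0 = M_4 = 0.
Solving: M_0 = 0, M_1 = 11, M_2 = 4, M_3 = -5, M_4 = 0.
On [3, 6], g'(x) = b_2 + 2c_2·(x - 3) + 3d_2·(x - 3)² with b_2 = Δ_2 - h_2(2M_2 + M_3)/6 = 13/6, c_2 = M_2/2 = 2, d_2 = (M_3 - M_2)/(6h_2) = -1/2. So g'(3) = 13/6.

2.1667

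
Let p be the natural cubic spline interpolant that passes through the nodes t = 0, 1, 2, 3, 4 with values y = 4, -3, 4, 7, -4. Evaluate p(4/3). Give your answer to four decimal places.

-1.7302

With m_i denoting the second derivative at x_i, h_i = 1, 1, 1, 1, and Δ_i = (y_(i+1) − y_i)/h_i = -7, 7, 3, -11:
  1·m_0 + 4·m_1 + 1·m_2 = 6(Δ_1 - Δ_0) = 84
  1·m_1 + 4·m_2 + 1·m_3 = 6(Δ_2 - Δ_1) = -24
  1·m_2 + 4·m_3 + 1·m_4 = 6(Δ_3 - Δ_2) = -84
Natural end conditions: m_0 = m_4 = 0.
Solving: m_0 = 0, m_1 = 159/7, m_2 = -48/7, m_3 = -135/7, m_4 = 0.
On [1, 2], p(t) = -3 + 4/7·(t - 1) + 159/14·(t - 1)² - 69/14·(t - 1)³.
With (t - 1) = 1/3: p(4/3) = -109/63.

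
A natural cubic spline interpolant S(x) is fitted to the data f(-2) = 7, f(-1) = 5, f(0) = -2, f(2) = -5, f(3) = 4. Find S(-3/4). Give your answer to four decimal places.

Write M_i for S''(x_i). With h_i = 1, 1, 2, 1 and divided differences Δ_i = -2, -7, -3/2, 9, the continuity of S' gives the tridiagonal system
  1·M_0 + 4·M_1 + 1·M_2 = 6(Δ_1 - Δ_0) = -30
  1·M_1 + 6·M_2 + 2·M_3 = 6(Δ_2 - Δ_1) = 33
  2·M_2 + 6·M_3 + 1·M_4 = 6(Δ_3 - Δ_2) = 63
Natural end conditions: M_0 = M_4 = 0.
Solving the tridiagonal system: M_0 = 0, M_1 = -516/61, M_2 = 234/61, M_3 = 1125/122, M_4 = 0.
On [-1, 0], S(x) = 5 - 294/61·(x + 1) - 258/61·(x + 1)² + 125/61·(x + 1)³.
With (x + 1) = 1/4: S(-3/4) = 13909/3904.

3.5628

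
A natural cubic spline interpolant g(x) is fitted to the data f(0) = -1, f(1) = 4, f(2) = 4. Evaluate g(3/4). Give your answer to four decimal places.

3.1602

Let σ_i = g''(x_i). Step sizes h_i = 1, 1; slopes of the chords Δ_i = (y_(i+1) - y_i)/h_i = 5, 0.
  1·σ_0 + 4·σ_1 + 1·σ_2 = 6(Δ_1 - Δ_0) = -30
Natural end conditions: σ_0 = σ_2 = 0.
Forward elimination and back-substitution give σ_0 = 0, σ_1 = -15/2, σ_2 = 0.
On [0, 1], g(x) = -1 + 25/4·x + 0·x² - 5/4·x³.
With x = 3/4: g(3/4) = 809/256.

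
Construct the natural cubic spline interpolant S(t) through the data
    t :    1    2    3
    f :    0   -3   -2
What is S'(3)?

2

With M_i denoting the second derivative at x_i, h_i = 1, 1, and Δ_i = (y_(i+1) − y_i)/h_i = -3, 1:
  1·M_0 + 4·M_1 + 1·M_2 = 6(Δ_1 - Δ_0) = 24
Natural end conditions: M_0 = M_2 = 0.
Hence M_0 = 0, M_1 = 6, M_2 = 0.
On [2, 3], S'(t) = b_1 + 2c_1·(t - 2) + 3d_1·(t - 2)² with b_1 = Δ_1 - h_1(2M_1 + M_2)/6 = -1, c_1 = M_1/2 = 3, d_1 = (M_2 - M_1)/(6h_1) = -1. So S'(3) = 2.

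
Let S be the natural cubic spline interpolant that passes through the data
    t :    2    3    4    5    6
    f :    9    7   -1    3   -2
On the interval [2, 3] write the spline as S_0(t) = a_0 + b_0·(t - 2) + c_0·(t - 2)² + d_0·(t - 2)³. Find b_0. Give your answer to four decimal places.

Let M_i = S''(x_i). Step sizes h_i = 1, 1, 1, 1; slopes of the chords Δ_i = (y_(i+1) - y_i)/h_i = -2, -8, 4, -5.
  1·M_0 + 4·M_1 + 1·M_2 = 6(Δ_1 - Δ_0) = -36
  1·M_1 + 4·M_2 + 1·M_3 = 6(Δ_2 - Δ_1) = 72
  1·M_2 + 4·M_3 + 1·M_4 = 6(Δ_3 - Δ_2) = -54
Natural end conditions: M_0 = M_4 = 0.
Forward elimination and back-substitution give M_0 = 0, M_1 = -63/4, M_2 = 27, M_3 = -81/4, M_4 = 0.
On [2, 3], with S_0(t) = a_0 + b_0·(t - 2) + c_0·(t - 2)² + d_0·(t - 2)³: c_0 = M_0/2 = 0, d_0 = (M_1 - M_0)/(6h_0) = -21/8, b_0 = Δ_0 - h_0(2M_0 + M_1)/6 = 5/8.

0.6250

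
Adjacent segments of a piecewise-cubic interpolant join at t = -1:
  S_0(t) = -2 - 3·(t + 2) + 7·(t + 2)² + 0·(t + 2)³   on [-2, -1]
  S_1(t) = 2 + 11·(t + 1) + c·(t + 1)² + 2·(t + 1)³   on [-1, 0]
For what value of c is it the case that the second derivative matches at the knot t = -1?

7

S_0''(t) = 14 + 0·(t + 2), so S_0''(-1) = 14. On the right, S_1''(-1) = 2c, so c = 7.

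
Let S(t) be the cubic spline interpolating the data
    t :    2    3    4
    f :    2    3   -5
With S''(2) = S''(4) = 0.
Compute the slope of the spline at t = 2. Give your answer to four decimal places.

Write m_i for S''(x_i). With h_i = 1, 1 and divided differences Δ_i = 1, -8, the continuity of S' gives the tridiagonal system
  1·m_0 + 4·m_1 + 1·m_2 = 6(Δ_1 - Δ_0) = -54
Natural end conditions: m_0 = m_2 = 0.
Solving the tridiagonal system: m_0 = 0, m_1 = -27/2, m_2 = 0.
On [2, 3], S'(t) = b_0 + 2c_0·(t - 2) + 3d_0·(t - 2)² with b_0 = Δ_0 - h_0(2m_0 + m_1)/6 = 13/4, c_0 = m_0/2 = 0, d_0 = (m_1 - m_0)/(6h_0) = -9/4. So S'(2) = 13/4.

3.2500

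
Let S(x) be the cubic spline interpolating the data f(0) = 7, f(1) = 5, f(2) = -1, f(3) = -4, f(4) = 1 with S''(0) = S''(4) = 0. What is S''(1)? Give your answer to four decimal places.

-6.8571

With m_i denoting the second derivative at x_i, h_i = 1, 1, 1, 1, and Δ_i = (y_(i+1) − y_i)/h_i = -2, -6, -3, 5:
  1·m_0 + 4·m_1 + 1·m_2 = 6(Δ_1 - Δ_0) = -24
  1·m_1 + 4·m_2 + 1·m_3 = 6(Δ_2 - Δ_1) = 18
  1·m_2 + 4·m_3 + 1·m_4 = 6(Δ_3 - Δ_2) = 48
Natural end conditions: m_0 = m_4 = 0.
Solving: m_0 = 0, m_1 = -48/7, m_2 = 24/7, m_3 = 78/7, m_4 = 0.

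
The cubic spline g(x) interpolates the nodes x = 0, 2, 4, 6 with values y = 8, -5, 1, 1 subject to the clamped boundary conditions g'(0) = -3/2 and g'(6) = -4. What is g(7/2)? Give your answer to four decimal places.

-1.3875

Put M_i = g'' at the i-th knot. Here h = (2, 2, 2) and Δ = (-13/2, 3, 0), so the interior equations h_(i-1)·M_(i-1) + 2(h_(i-1)+h_i)·M_i + h_i·M_(i+1) = 6(Δ_i − Δ_(i-1)) read
  2·M_0 + 8·M_1 + 2·M_2 = 6(Δ_1 - Δ_0) = 57
  2·M_1 + 8·M_2 + 2·M_3 = 6(Δ_2 - Δ_1) = -18
Clamped end conditions give two more equations: 2h_0·M_0 + h_0·M_1 = 6(Δ_0 - g'(0)) = -30 and h_2·M_2 + 2h_2·M_3 = 6(g'(6) - Δ_2) = -24.
Forward elimination and back-substitution give M_0 = -397/30, M_1 = 172/15, M_2 = -62/15, M_3 = -59/15.
On [2, 4], g(x) = -5 - 49/15·(x - 2) + 86/15·(x - 2)² - 13/10·(x - 2)³.
With (x - 2) = 3/2: g(7/2) = -111/80.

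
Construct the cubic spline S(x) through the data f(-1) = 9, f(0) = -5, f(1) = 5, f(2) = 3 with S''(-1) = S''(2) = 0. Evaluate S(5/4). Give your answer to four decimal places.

6.0750

Let m_i = S''(x_i). Step sizes h_i = 1, 1, 1; slopes of the chords Δ_i = (y_(i+1) - y_i)/h_i = -14, 10, -2.
  1·m_0 + 4·m_1 + 1·m_2 = 6(Δ_1 - Δ_0) = 144
  1·m_1 + 4·m_2 + 1·m_3 = 6(Δ_2 - Δ_1) = -72
Natural end conditions: m_0 = m_3 = 0.
Solving the tridiagonal system: m_0 = 0, m_1 = 216/5, m_2 = -144/5, m_3 = 0.
On [1, 2], S(x) = 5 + 38/5·(x - 1) - 72/5·(x - 1)² + 24/5·(x - 1)³.
With (x - 1) = 1/4: S(5/4) = 243/40.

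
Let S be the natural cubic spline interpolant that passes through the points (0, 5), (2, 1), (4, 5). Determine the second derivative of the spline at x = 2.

With σ_i denoting the second derivative at x_i, h_i = 2, 2, and Δ_i = (y_(i+1) − y_i)/h_i = -2, 2:
  2·σ_0 + 8·σ_1 + 2·σ_2 = 6(Δ_1 - Δ_0) = 24
Natural end conditions: σ_0 = σ_2 = 0.
Solving: σ_0 = 0, σ_1 = 3, σ_2 = 0.

3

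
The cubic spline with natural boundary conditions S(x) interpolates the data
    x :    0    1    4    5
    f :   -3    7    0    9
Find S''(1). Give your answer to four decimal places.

With m_i denoting the second derivative at x_i, h_i = 1, 3, 1, and Δ_i = (y_(i+1) − y_i)/h_i = 10, -7/3, 9:
  1·m_0 + 8·m_1 + 3·m_2 = 6(Δ_1 - Δ_0) = -74
  3·m_1 + 8·m_2 + 1·m_3 = 6(Δ_2 - Δ_1) = 68
Natural end conditions: m_0 = m_3 = 0.
Hence m_0 = 0, m_1 = -796/55, m_2 = 766/55, m_3 = 0.

-14.4727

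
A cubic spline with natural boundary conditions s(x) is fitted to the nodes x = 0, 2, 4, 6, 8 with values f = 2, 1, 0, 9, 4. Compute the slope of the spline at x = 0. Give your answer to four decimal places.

Write σ_i for s''(x_i). With h_i = 2, 2, 2, 2 and divided differences Δ_i = -1/2, -1/2, 9/2, -5/2, the continuity of s' gives the tridiagonal system
  2·σ_0 + 8·σ_1 + 2·σ_2 = 6(Δ_1 - Δ_0) = 0
  2·σ_1 + 8·σ_2 + 2·σ_3 = 6(Δ_2 - Δ_1) = 30
  2·σ_2 + 8·σ_3 + 2·σ_4 = 6(Δ_3 - Δ_2) = -42
Natural end conditions: σ_0 = σ_4 = 0.
Solving: σ_0 = 0, σ_1 = -81/56, σ_2 = 81/14, σ_3 = -375/56, σ_4 = 0.
On [0, 2], s'(x) = b_0 + 2c_0·x + 3d_0·x² with b_0 = Δ_0 - h_0(2σ_0 + σ_1)/6 = -1/56, c_0 = σ_0/2 = 0, d_0 = (σ_1 - σ_0)/(6h_0) = -27/224. So s'(0) = -1/56.

-0.0179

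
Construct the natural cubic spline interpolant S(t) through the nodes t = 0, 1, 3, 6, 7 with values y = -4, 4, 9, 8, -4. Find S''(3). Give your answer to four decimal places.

2.4670

Put m_i = S'' at the i-th knot. Here h = (1, 2, 3, 1) and Δ = (8, 5/2, -1/3, -12), so the interior equations h_(i-1)·m_(i-1) + 2(h_(i-1)+h_i)·m_i + h_i·m_(i+1) = 6(Δ_i − Δ_(i-1)) read
  1·m_0 + 6·m_1 + 2·m_2 = 6(Δ_1 - Δ_0) = -33
  2·m_1 + 10·m_2 + 3·m_3 = 6(Δ_2 - Δ_1) = -17
  3·m_2 + 8·m_3 + 1·m_4 = 6(Δ_3 - Δ_2) = -70
Natural end conditions: m_0 = m_4 = 0.
Hence m_0 = 0, m_1 = -2491/394, m_2 = 486/197, m_3 = -1906/197, m_4 = 0.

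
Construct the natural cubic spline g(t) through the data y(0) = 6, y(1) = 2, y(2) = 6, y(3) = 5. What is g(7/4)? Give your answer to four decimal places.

With M_i denoting the second derivative at x_i, h_i = 1, 1, 1, and Δ_i = (y_(i+1) − y_i)/h_i = -4, 4, -1:
  1·M_0 + 4·M_1 + 1·M_2 = 6(Δ_1 - Δ_0) = 48
  1·M_1 + 4·M_2 + 1·M_3 = 6(Δ_2 - Δ_1) = -30
Natural end conditions: M_0 = M_3 = 0.
Solving the tridiagonal system: M_0 = 0, M_1 = 74/5, M_2 = -56/5, M_3 = 0.
On [1, 2], g(t) = 2 + 14/15·(t - 1) + 37/5·(t - 1)² - 13/3·(t - 1)³.
With (t - 1) = 3/4: g(7/4) = 1611/320.

5.0344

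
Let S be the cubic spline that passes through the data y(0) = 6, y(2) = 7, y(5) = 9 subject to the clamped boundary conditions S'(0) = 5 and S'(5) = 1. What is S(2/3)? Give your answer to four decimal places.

With M_i denoting the second derivative at x_i, h_i = 2, 3, and Δ_i = (y_(i+1) − y_i)/h_i = 1/2, 2/3:
  2·M_0 + 10·M_1 + 3·M_2 = 6(Δ_1 - Δ_0) = 1
Clamped end conditions give two more equations: 2h_0·M_0 + h_0·M_1 = 6(Δ_0 - S'(0)) = -27 and h_1·M_1 + 2h_1·M_2 = 6(S'(5) - Δ_1) = 2.
Solving: M_0 = -153/20, M_1 = 9/5, M_2 = -17/30.
On [0, 2], S(x) = 6 + 5·x - 153/40·x² + 63/80·x³.
With x = 2/3: S(2/3) = 118/15.

7.8667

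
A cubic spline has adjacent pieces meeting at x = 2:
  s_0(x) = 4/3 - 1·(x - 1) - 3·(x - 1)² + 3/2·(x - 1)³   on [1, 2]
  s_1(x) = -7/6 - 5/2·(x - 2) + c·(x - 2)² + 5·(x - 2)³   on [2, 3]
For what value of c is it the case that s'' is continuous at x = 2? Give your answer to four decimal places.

s_0''(x) = -6 + 9·(x - 1), so s_0''(2) = 3. On the right, s_1''(2) = 2c, so c = 3/2.

1.5000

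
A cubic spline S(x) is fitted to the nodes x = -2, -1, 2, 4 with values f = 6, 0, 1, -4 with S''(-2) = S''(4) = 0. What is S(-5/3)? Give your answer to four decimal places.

3.7002

With σ_i denoting the second derivative at x_i, h_i = 1, 3, 2, and Δ_i = (y_(i+1) − y_i)/h_i = -6, 1/3, -5/2:
  1·σ_0 + 8·σ_1 + 3·σ_2 = 6(Δ_1 - Δ_0) = 38
  3·σ_1 + 10·σ_2 + 2·σ_3 = 6(Δ_2 - Δ_1) = -17
Natural end conditions: σ_0 = σ_3 = 0.
Solving the tridiagonal system: σ_0 = 0, σ_1 = 431/71, σ_2 = -250/71, σ_3 = 0.
On [-2, -1], S(x) = 6 - 2987/426·(x + 2) + 0·(x + 2)² + 431/426·(x + 2)³.
With (x + 2) = 1/3: S(-5/3) = 21280/5751.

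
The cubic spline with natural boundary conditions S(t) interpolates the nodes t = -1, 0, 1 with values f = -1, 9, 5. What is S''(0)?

With σ_i denoting the second derivative at x_i, h_i = 1, 1, and Δ_i = (y_(i+1) − y_i)/h_i = 10, -4:
  1·σ_0 + 4·σ_1 + 1·σ_2 = 6(Δ_1 - Δ_0) = -84
Natural end conditions: σ_0 = σ_2 = 0.
Solving the tridiagonal system: σ_0 = 0, σ_1 = -21, σ_2 = 0.

-21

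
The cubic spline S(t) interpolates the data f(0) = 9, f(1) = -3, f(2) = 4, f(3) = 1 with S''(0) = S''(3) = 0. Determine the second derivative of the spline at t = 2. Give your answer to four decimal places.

-23.6000

Let M_i = S''(x_i). Step sizes h_i = 1, 1, 1; slopes of the chords Δ_i = (y_(i+1) - y_i)/h_i = -12, 7, -3.
  1·M_0 + 4·M_1 + 1·M_2 = 6(Δ_1 - Δ_0) = 114
  1·M_1 + 4·M_2 + 1·M_3 = 6(Δ_2 - Δ_1) = -60
Natural end conditions: M_0 = M_3 = 0.
Forward elimination and back-substitution give M_0 = 0, M_1 = 172/5, M_2 = -118/5, M_3 = 0.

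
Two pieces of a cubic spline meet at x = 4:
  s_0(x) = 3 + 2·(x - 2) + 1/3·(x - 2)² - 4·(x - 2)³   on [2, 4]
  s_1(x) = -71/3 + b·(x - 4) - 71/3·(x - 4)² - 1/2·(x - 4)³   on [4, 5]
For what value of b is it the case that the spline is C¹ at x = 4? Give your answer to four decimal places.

s_0'(x) = 2 + 2/3·(x - 2) - 12·(x - 2)², so s_0'(4) = -134/3. On the right, s_1'(4) = b, so b = -134/3.

-44.6667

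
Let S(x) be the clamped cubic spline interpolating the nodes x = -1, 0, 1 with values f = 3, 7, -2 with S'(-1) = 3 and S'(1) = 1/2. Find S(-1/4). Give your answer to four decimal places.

Let M_i = S''(x_i). Step sizes h_i = 1, 1; slopes of the chords Δ_i = (y_(i+1) - y_i)/h_i = 4, -9.
  1·M_0 + 4·M_1 + 1·M_2 = 6(Δ_1 - Δ_0) = -78
Clamped end conditions give two more equations: 2h_0·M_0 + h_0·M_1 = 6(Δ_0 - S'(-1)) = 6 and h_1·M_1 + 2h_1·M_2 = 6(S'(1) - Δ_1) = 57.
Solving the tridiagonal system: M_0 = 85/4, M_1 = -73/2, M_2 = 187/4.
On [-1, 0], S(x) = 3 + 3·(x + 1) + 85/8·(x + 1)² - 77/8·(x + 1)³.
With (x + 1) = 3/4: S(-1/4) = 3669/512.

7.1660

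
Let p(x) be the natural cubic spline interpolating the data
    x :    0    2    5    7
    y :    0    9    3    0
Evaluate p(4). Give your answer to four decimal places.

With M_i denoting the second derivative at x_i, h_i = 2, 3, 2, and Δ_i = (y_(i+1) − y_i)/h_i = 9/2, -2, -3/2:
  2·M_0 + 10·M_1 + 3·M_2 = 6(Δ_1 - Δ_0) = -39
  3·M_1 + 10·M_2 + 2·M_3 = 6(Δ_2 - Δ_1) = 3
Natural end conditions: M_0 = M_3 = 0.
Hence M_0 = 0, M_1 = -57/13, M_2 = 21/13, M_3 = 0.
On [2, 5], p(x) = 9 + 41/26·(x - 2) - 57/26·(x - 2)² + 1/3·(x - 2)³.
With (x - 2) = 2: p(4) = 236/39.

6.0513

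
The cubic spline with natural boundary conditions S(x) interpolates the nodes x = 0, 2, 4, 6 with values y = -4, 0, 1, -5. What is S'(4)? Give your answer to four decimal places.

-1.3333

Put σ_i = S'' at the i-th knot. Here h = (2, 2, 2) and Δ = (2, 1/2, -3), so the interior equations h_(i-1)·σ_(i-1) + 2(h_(i-1)+h_i)·σ_i + h_i·σ_(i+1) = 6(Δ_i − Δ_(i-1)) read
  2·σ_0 + 8·σ_1 + 2·σ_2 = 6(Δ_1 - Δ_0) = -9
  2·σ_1 + 8·σ_2 + 2·σ_3 = 6(Δ_2 - Δ_1) = -21
Natural end conditions: σ_0 = σ_3 = 0.
Solving the tridiagonal system: σ_0 = 0, σ_1 = -1/2, σ_2 = -5/2, σ_3 = 0.
On [4, 6], S'(x) = b_2 + 2c_2·(x - 4) + 3d_2·(x - 4)² with b_2 = Δ_2 - h_2(2σ_2 + σ_3)/6 = -4/3, c_2 = σ_2/2 = -5/4, d_2 = (σ_3 - σ_2)/(6h_2) = 5/24. So S'(4) = -4/3.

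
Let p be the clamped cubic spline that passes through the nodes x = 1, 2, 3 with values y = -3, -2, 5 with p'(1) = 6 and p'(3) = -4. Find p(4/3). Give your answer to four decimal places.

-2.2593

With M_i denoting the second derivative at x_i, h_i = 1, 1, and Δ_i = (y_(i+1) − y_i)/h_i = 1, 7:
  1·M_0 + 4·M_1 + 1·M_2 = 6(Δ_1 - Δ_0) = 36
Clamped end conditions give two more equations: 2h_0·M_0 + h_0·M_1 = 6(Δ_0 - p'(1)) = -30 and h_1·M_1 + 2h_1·M_2 = 6(p'(3) - Δ_1) = -66.
Hence M_0 = -29, M_1 = 28, M_2 = -47.
On [1, 2], p(x) = -3 + 6·(x - 1) - 29/2·(x - 1)² + 19/2·(x - 1)³.
With (x - 1) = 1/3: p(4/3) = -61/27.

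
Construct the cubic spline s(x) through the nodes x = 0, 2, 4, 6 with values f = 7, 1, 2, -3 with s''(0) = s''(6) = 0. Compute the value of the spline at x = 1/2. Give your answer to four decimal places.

4.9688

Let M_i = s''(x_i). Step sizes h_i = 2, 2, 2; slopes of the chords Δ_i = (y_(i+1) - y_i)/h_i = -3, 1/2, -5/2.
  2·M_0 + 8·M_1 + 2·M_2 = 6(Δ_1 - Δ_0) = 21
  2·M_1 + 8·M_2 + 2·M_3 = 6(Δ_2 - Δ_1) = -18
Natural end conditions: M_0 = M_3 = 0.
Forward elimination and back-substitution give M_0 = 0, M_1 = 17/5, M_2 = -31/10, M_3 = 0.
On [0, 2], s(x) = 7 - 62/15·x + 0·x² + 17/60·x³.
With x = 1/2: s(1/2) = 159/32.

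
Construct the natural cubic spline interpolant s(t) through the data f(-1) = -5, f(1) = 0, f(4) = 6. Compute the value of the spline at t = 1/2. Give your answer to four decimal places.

-1.1844

Write σ_i for s''(x_i). With h_i = 2, 3 and divided differences Δ_i = 5/2, 2, the continuity of s' gives the tridiagonal system
  2·σ_0 + 10·σ_1 + 3·σ_2 = 6(Δ_1 - Δ_0) = -3
Natural end conditions: σ_0 = σ_2 = 0.
Forward elimination and back-substitution give σ_0 = 0, σ_1 = -3/10, σ_2 = 0.
On [-1, 1], s(t) = -5 + 13/5·(t + 1) + 0·(t + 1)² - 1/40·(t + 1)³.
With (t + 1) = 3/2: s(1/2) = -379/320.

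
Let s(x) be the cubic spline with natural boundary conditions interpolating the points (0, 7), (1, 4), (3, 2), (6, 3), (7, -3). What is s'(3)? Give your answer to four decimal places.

0.9019

Let M_i = s''(x_i). Step sizes h_i = 1, 2, 3, 1; slopes of the chords Δ_i = (y_(i+1) - y_i)/h_i = -3, -1, 1/3, -6.
  1·M_0 + 6·M_1 + 2·M_2 = 6(Δ_1 - Δ_0) = 12
  2·M_1 + 10·M_2 + 3·M_3 = 6(Δ_2 - Δ_1) = 8
  3·M_2 + 8·M_3 + 1·M_4 = 6(Δ_3 - Δ_2) = -38
Natural end conditions: M_0 = M_4 = 0.
Solving: M_0 = 0, M_1 = 248/197, M_2 = 438/197, M_3 = -1100/197, M_4 = 0.
On [3, 6], s'(x) = b_2 + 2c_2·(x - 3) + 3d_2·(x - 3)² with b_2 = Δ_2 - h_2(2M_2 + M_3)/6 = 533/591, c_2 = M_2/2 = 219/197, d_2 = (M_3 - M_2)/(6h_2) = -769/1773. So s'(3) = 533/591.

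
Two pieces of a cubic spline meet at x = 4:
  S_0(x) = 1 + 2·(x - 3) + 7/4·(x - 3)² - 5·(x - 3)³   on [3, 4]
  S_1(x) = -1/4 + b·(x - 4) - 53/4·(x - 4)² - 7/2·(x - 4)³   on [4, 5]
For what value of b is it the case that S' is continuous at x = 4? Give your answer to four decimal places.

-9.5000

S_0'(x) = 2 + 7/2·(x - 3) - 15·(x - 3)², so S_0'(4) = -19/2. On the right, S_1'(4) = b, so b = -19/2.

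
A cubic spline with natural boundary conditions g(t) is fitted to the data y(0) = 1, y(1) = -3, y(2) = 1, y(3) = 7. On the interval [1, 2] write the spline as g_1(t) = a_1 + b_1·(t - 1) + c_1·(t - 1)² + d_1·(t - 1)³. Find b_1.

0

Put σ_i = g'' at the i-th knot. Here h = (1, 1, 1) and Δ = (-4, 4, 6), so the interior equations h_(i-1)·σ_(i-1) + 2(h_(i-1)+h_i)·σ_i + h_i·σ_(i+1) = 6(Δ_i − Δ_(i-1)) read
  1·σ_0 + 4·σ_1 + 1·σ_2 = 6(Δ_1 - Δ_0) = 48
  1·σ_1 + 4·σ_2 + 1·σ_3 = 6(Δ_2 - Δ_1) = 12
Natural end conditions: σ_0 = σ_3 = 0.
Solving: σ_0 = 0, σ_1 = 12, σ_2 = 0, σ_3 = 0.
On [1, 2], with g_1(t) = a_1 + b_1·(t - 1) + c_1·(t - 1)² + d_1·(t - 1)³: c_1 = σ_1/2 = 6, d_1 = (σ_2 - σ_1)/(6h_1) = -2, b_1 = Δ_1 - h_1(2σ_1 + σ_2)/6 = 0.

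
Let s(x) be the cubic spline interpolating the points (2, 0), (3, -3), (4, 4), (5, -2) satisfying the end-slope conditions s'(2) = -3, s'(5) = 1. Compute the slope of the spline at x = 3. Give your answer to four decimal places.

Write M_i for s''(x_i). With h_i = 1, 1, 1 and divided differences Δ_i = -3, 7, -6, the continuity of s' gives the tridiagonal system
  1·M_0 + 4·M_1 + 1·M_2 = 6(Δ_1 - Δ_0) = 60
  1·M_1 + 4·M_2 + 1·M_3 = 6(Δ_2 - Δ_1) = -78
Clamped end conditions give two more equations: 2h_0·M_0 + h_0·M_1 = 6(Δ_0 - s'(2)) = 0 and h_2·M_2 + 2h_2·M_3 = 6(s'(5) - Δ_2) = 42.
Hence M_0 = -206/15, M_1 = 412/15, M_2 = -542/15, M_3 = 586/15.
On [3, 4], s'(x) = b_1 + 2c_1·(x - 3) + 3d_1·(x - 3)² with b_1 = Δ_1 - h_1(2M_1 + M_2)/6 = 58/15, c_1 = M_1/2 = 206/15, d_1 = (M_2 - M_1)/(6h_1) = -53/5. So s'(3) = 58/15.

3.8667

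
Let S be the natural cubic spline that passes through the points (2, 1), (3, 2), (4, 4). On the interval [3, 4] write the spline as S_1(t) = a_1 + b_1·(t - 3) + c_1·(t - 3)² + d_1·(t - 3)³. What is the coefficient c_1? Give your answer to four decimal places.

Write M_i for S''(x_i). With h_i = 1, 1 and divided differences Δ_i = 1, 2, the continuity of S' gives the tridiagonal system
  1·M_0 + 4·M_1 + 1·M_2 = 6(Δ_1 - Δ_0) = 6
Natural end conditions: M_0 = M_2 = 0.
Solving: M_0 = 0, M_1 = 3/2, M_2 = 0.
On [3, 4], with S_1(t) = a_1 + b_1·(t - 3) + c_1·(t - 3)² + d_1·(t - 3)³: c_1 = M_1/2 = 3/4, d_1 = (M_2 - M_1)/(6h_1) = -1/4, b_1 = Δ_1 - h_1(2M_1 + M_2)/6 = 3/2.

0.7500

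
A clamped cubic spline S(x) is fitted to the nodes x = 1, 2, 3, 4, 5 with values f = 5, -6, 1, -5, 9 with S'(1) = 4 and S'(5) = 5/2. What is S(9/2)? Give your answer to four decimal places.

Let M_i = S''(x_i). Step sizes h_i = 1, 1, 1, 1; slopes of the chords Δ_i = (y_(i+1) - y_i)/h_i = -11, 7, -6, 14.
  1·M_0 + 4·M_1 + 1·M_2 = 6(Δ_1 - Δ_0) = 108
  1·M_1 + 4·M_2 + 1·M_3 = 6(Δ_2 - Δ_1) = -78
  1·M_2 + 4·M_3 + 1·M_4 = 6(Δ_3 - Δ_2) = 120
Clamped end conditions give two more equations: 2h_0·M_0 + h_0·M_1 = 6(Δ_0 - S'(1)) = -90 and h_3·M_3 + 2h_3·M_4 = 6(S'(5) - Δ_3) = -69.
Solving the tridiagonal system: M_0 = -4131/56, M_1 = 1611/28, M_2 = -387/8, M_3 = 1623/28, M_4 = -3555/56.
On [4, 5], S(x) = -5 + 589/112·(x - 4) + 1623/56·(x - 4)² - 2267/112·(x - 4)³.
With (x - 4) = 1/2: S(9/2) = 2101/896.

2.3449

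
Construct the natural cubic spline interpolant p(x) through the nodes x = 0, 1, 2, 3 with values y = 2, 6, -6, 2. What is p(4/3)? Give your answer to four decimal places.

2.1778

Let M_i = p''(x_i). Step sizes h_i = 1, 1, 1; slopes of the chords Δ_i = (y_(i+1) - y_i)/h_i = 4, -12, 8.
  1·M_0 + 4·M_1 + 1·M_2 = 6(Δ_1 - Δ_0) = -96
  1·M_1 + 4·M_2 + 1·M_3 = 6(Δ_2 - Δ_1) = 120
Natural end conditions: M_0 = M_3 = 0.
Forward elimination and back-substitution give M_0 = 0, M_1 = -168/5, M_2 = 192/5, M_3 = 0.
On [1, 2], p(x) = 6 - 36/5·(x - 1) - 84/5·(x - 1)² + 12·(x - 1)³.
With (x - 1) = 1/3: p(4/3) = 98/45.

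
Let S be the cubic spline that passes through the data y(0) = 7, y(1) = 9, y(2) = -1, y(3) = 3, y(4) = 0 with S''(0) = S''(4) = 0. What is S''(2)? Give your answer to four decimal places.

32.1429

Let M_i = S''(x_i). Step sizes h_i = 1, 1, 1, 1; slopes of the chords Δ_i = (y_(i+1) - y_i)/h_i = 2, -10, 4, -3.
  1·M_0 + 4·M_1 + 1·M_2 = 6(Δ_1 - Δ_0) = -72
  1·M_1 + 4·M_2 + 1·M_3 = 6(Δ_2 - Δ_1) = 84
  1·M_2 + 4·M_3 + 1·M_4 = 6(Δ_3 - Δ_2) = -42
Natural end conditions: M_0 = M_4 = 0.
Forward elimination and back-substitution give M_0 = 0, M_1 = -729/28, M_2 = 225/7, M_3 = -519/28, M_4 = 0.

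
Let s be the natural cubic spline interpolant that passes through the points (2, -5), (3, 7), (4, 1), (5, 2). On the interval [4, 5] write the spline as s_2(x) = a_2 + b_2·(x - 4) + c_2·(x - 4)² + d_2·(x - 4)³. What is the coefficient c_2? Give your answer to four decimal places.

9.2000

Put M_i = s'' at the i-th knot. Here h = (1, 1, 1) and Δ = (12, -6, 1), so the interior equations h_(i-1)·M_(i-1) + 2(h_(i-1)+h_i)·M_i + h_i·M_(i+1) = 6(Δ_i − Δ_(i-1)) read
  1·M_0 + 4·M_1 + 1·M_2 = 6(Δ_1 - Δ_0) = -108
  1·M_1 + 4·M_2 + 1·M_3 = 6(Δ_2 - Δ_1) = 42
Natural end conditions: M_0 = M_3 = 0.
Forward elimination and back-substitution give M_0 = 0, M_1 = -158/5, M_2 = 92/5, M_3 = 0.
On [4, 5], with s_2(x) = a_2 + b_2·(x - 4) + c_2·(x - 4)² + d_2·(x - 4)³: c_2 = M_2/2 = 46/5, d_2 = (M_3 - M_2)/(6h_2) = -46/15, b_2 = Δ_2 - h_2(2M_2 + M_3)/6 = -77/15.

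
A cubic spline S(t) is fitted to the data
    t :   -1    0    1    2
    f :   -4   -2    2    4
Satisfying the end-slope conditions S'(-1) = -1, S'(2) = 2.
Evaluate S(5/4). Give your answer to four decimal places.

Write m_i for S''(x_i). With h_i = 1, 1, 1 and divided differences Δ_i = 2, 4, 2, the continuity of S' gives the tridiagonal system
  1·m_0 + 4·m_1 + 1·m_2 = 6(Δ_1 - Δ_0) = 12
  1·m_1 + 4·m_2 + 1·m_3 = 6(Δ_2 - Δ_1) = -12
Clamped end conditions give two more equations: 2h_0·m_0 + h_0·m_1 = 6(Δ_0 - S'(-1)) = 18 and h_2·m_2 + 2h_2·m_3 = 6(S'(2) - Δ_2) = 0.
Solving: m_0 = 8, m_1 = 2, m_2 = -4, m_3 = 2.
On [1, 2], S(t) = 2 + 3·(t - 1) - 2·(t - 1)² + 1·(t - 1)³.
With (t - 1) = 1/4: S(5/4) = 169/64.

2.6406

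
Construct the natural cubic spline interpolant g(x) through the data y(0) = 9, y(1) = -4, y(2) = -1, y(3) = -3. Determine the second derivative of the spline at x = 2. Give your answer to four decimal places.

-14.4000

Write m_i for g''(x_i). With h_i = 1, 1, 1 and divided differences Δ_i = -13, 3, -2, the continuity of g' gives the tridiagonal system
  1·m_0 + 4·m_1 + 1·m_2 = 6(Δ_1 - Δ_0) = 96
  1·m_1 + 4·m_2 + 1·m_3 = 6(Δ_2 - Δ_1) = -30
Natural end conditions: m_0 = m_3 = 0.
Solving: m_0 = 0, m_1 = 138/5, m_2 = -72/5, m_3 = 0.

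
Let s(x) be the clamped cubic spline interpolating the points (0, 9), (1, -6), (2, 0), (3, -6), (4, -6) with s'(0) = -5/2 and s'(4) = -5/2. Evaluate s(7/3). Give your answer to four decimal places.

Let σ_i = s''(x_i). Step sizes h_i = 1, 1, 1, 1; slopes of the chords Δ_i = (y_(i+1) - y_i)/h_i = -15, 6, -6, 0.
  1·σ_0 + 4·σ_1 + 1·σ_2 = 6(Δ_1 - Δ_0) = 126
  1·σ_1 + 4·σ_2 + 1·σ_3 = 6(Δ_2 - Δ_1) = -72
  1·σ_2 + 4·σ_3 + 1·σ_4 = 6(Δ_3 - Δ_2) = 36
Clamped end conditions give two more equations: 2h_0·σ_0 + h_0·σ_1 = 6(Δ_0 - s'(0)) = -75 and h_3·σ_3 + 2h_3·σ_4 = 6(s'(4) - Δ_3) = -15.
Solving: σ_0 = -1857/28, σ_1 = 807/14, σ_2 = -153/4, σ_3 = 327/14, σ_4 = -537/28.
On [2, 3], s(x) = 0 + 20/7·(x - 2) - 153/8·(x - 2)² + 575/56·(x - 2)³.
With (x - 2) = 1/3: s(7/3) = -599/756.

-0.7923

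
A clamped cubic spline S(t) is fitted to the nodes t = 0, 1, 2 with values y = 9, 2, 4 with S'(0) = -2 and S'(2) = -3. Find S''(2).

-29

Put m_i = S'' at the i-th knot. Here h = (1, 1) and Δ = (-7, 2), so the interior equations h_(i-1)·m_(i-1) + 2(h_(i-1)+h_i)·m_i + h_i·m_(i+1) = 6(Δ_i − Δ_(i-1)) read
  1·m_0 + 4·m_1 + 1·m_2 = 6(Δ_1 - Δ_0) = 54
Clamped end conditions give two more equations: 2h_0·m_0 + h_0·m_1 = 6(Δ_0 - S'(0)) = -30 and h_1·m_1 + 2h_1·m_2 = 6(S'(2) - Δ_1) = -30.
Forward elimination and back-substitution give m_0 = -29, m_1 = 28, m_2 = -29.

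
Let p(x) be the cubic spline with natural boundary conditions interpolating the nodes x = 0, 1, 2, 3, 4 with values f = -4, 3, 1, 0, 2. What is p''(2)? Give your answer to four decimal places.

With M_i denoting the second derivative at x_i, h_i = 1, 1, 1, 1, and Δ_i = (y_(i+1) − y_i)/h_i = 7, -2, -1, 2:
  1·M_0 + 4·M_1 + 1·M_2 = 6(Δ_1 - Δ_0) = -54
  1·M_1 + 4·M_2 + 1·M_3 = 6(Δ_2 - Δ_1) = 6
  1·M_2 + 4·M_3 + 1·M_4 = 6(Δ_3 - Δ_2) = 18
Natural end conditions: M_0 = M_4 = 0.
Forward elimination and back-substitution give M_0 = 0, M_1 = -102/7, M_2 = 30/7, M_3 = 24/7, M_4 = 0.

4.2857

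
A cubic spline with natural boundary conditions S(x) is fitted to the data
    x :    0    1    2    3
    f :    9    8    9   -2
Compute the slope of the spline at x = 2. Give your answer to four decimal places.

-4.3333

Write M_i for S''(x_i). With h_i = 1, 1, 1 and divided differences Δ_i = -1, 1, -11, the continuity of S' gives the tridiagonal system
  1·M_0 + 4·M_1 + 1·M_2 = 6(Δ_1 - Δ_0) = 12
  1·M_1 + 4·M_2 + 1·M_3 = 6(Δ_2 - Δ_1) = -72
Natural end conditions: M_0 = M_3 = 0.
Hence M_0 = 0, M_1 = 8, M_2 = -20, M_3 = 0.
On [2, 3], S'(x) = b_2 + 2c_2·(x - 2) + 3d_2·(x - 2)² with b_2 = Δ_2 - h_2(2M_2 + M_3)/6 = -13/3, c_2 = M_2/2 = -10, d_2 = (M_3 - M_2)/(6h_2) = 10/3. So S'(2) = -13/3.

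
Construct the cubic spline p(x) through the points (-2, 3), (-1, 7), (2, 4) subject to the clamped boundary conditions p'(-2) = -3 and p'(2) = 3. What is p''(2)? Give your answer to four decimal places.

9.2500

Put M_i = p'' at the i-th knot. Here h = (1, 3) and Δ = (4, -1), so the interior equations h_(i-1)·M_(i-1) + 2(h_(i-1)+h_i)·M_i + h_i·M_(i+1) = 6(Δ_i − Δ_(i-1)) read
  1·M_0 + 8·M_1 + 3·M_2 = 6(Δ_1 - Δ_0) = -30
Clamped end conditions give two more equations: 2h_0·M_0 + h_0·M_1 = 6(Δ_0 - p'(-2)) = 42 and h_1·M_1 + 2h_1·M_2 = 6(p'(2) - Δ_1) = 24.
Hence M_0 = 105/4, M_1 = -21/2, M_2 = 37/4.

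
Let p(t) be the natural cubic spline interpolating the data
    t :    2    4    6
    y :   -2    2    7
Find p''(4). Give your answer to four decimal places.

0.3750

Put M_i = p'' at the i-th knot. Here h = (2, 2) and Δ = (2, 5/2), so the interior equations h_(i-1)·M_(i-1) + 2(h_(i-1)+h_i)·M_i + h_i·M_(i+1) = 6(Δ_i − Δ_(i-1)) read
  2·M_0 + 8·M_1 + 2·M_2 = 6(Δ_1 - Δ_0) = 3
Natural end conditions: M_0 = M_2 = 0.
Solving the tridiagonal system: M_0 = 0, M_1 = 3/8, M_2 = 0.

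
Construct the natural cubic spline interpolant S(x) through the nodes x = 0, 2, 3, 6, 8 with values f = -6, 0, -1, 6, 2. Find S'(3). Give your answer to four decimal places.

Put M_i = S'' at the i-th knot. Here h = (2, 1, 3, 2) and Δ = (3, -1, 7/3, -2), so the interior equations h_(i-1)·M_(i-1) + 2(h_(i-1)+h_i)·M_i + h_i·M_(i+1) = 6(Δ_i − Δ_(i-1)) read
  2·M_0 + 6·M_1 + 1·M_2 = 6(Δ_1 - Δ_0) = -24
  1·M_1 + 8·M_2 + 3·M_3 = 6(Δ_2 - Δ_1) = 20
  3·M_2 + 10·M_3 + 2·M_4 = 6(Δ_3 - Δ_2) = -26
Natural end conditions: M_0 = M_4 = 0.
Solving: M_0 = 0, M_1 = -991/208, M_2 = 477/104, M_3 = -827/208, M_4 = 0.
On [3, 6], S'(x) = b_2 + 2c_2·(x - 3) + 3d_2·(x - 3)² with b_2 = Δ_2 - h_2(2M_2 + M_3)/6 = -331/1248, c_2 = M_2/2 = 477/208, d_2 = (M_3 - M_2)/(6h_2) = -137/288. So S'(3) = -331/1248.

-0.2652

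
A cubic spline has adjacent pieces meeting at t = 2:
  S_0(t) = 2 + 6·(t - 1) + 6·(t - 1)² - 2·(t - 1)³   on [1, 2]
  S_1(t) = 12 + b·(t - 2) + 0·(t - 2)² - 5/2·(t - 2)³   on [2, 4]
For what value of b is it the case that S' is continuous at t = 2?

S_0'(t) = 6 + 12·(t - 1) - 6·(t - 1)², so S_0'(2) = 12. On the right, S_1'(2) = b, so b = 12.

12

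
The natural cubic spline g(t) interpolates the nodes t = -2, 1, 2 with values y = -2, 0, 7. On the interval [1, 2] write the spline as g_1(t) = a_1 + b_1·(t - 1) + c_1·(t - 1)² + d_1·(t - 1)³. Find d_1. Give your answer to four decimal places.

Let σ_i = g''(x_i). Step sizes h_i = 3, 1; slopes of the chords Δ_i = (y_(i+1) - y_i)/h_i = 2/3, 7.
  3·σ_0 + 8·σ_1 + 1·σ_2 = 6(Δ_1 - Δ_0) = 38
Natural end conditions: σ_0 = σ_2 = 0.
Solving the tridiagonal system: σ_0 = 0, σ_1 = 19/4, σ_2 = 0.
On [1, 2], with g_1(t) = a_1 + b_1·(t - 1) + c_1·(t - 1)² + d_1·(t - 1)³: c_1 = σ_1/2 = 19/8, d_1 = (σ_2 - σ_1)/(6h_1) = -19/24, b_1 = Δ_1 - h_1(2σ_1 + σ_2)/6 = 65/12.

-0.7917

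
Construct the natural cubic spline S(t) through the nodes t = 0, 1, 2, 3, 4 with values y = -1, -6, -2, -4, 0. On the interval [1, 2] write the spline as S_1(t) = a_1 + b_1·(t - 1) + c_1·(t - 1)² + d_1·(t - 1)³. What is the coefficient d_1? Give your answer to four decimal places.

-5.7321

Let m_i = S''(x_i). Step sizes h_i = 1, 1, 1, 1; slopes of the chords Δ_i = (y_(i+1) - y_i)/h_i = -5, 4, -2, 4.
  1·m_0 + 4·m_1 + 1·m_2 = 6(Δ_1 - Δ_0) = 54
  1·m_1 + 4·m_2 + 1·m_3 = 6(Δ_2 - Δ_1) = -36
  1·m_2 + 4·m_3 + 1·m_4 = 6(Δ_3 - Δ_2) = 36
Natural end conditions: m_0 = m_4 = 0.
Solving the tridiagonal system: m_0 = 0, m_1 = 495/28, m_2 = -117/7, m_3 = 369/28, m_4 = 0.
On [1, 2], with S_1(t) = a_1 + b_1·(t - 1) + c_1·(t - 1)² + d_1·(t - 1)³: c_1 = m_1/2 = 495/56, d_1 = (m_2 - m_1)/(6h_1) = -321/56, b_1 = Δ_1 - h_1(2m_1 + m_2)/6 = 25/28.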